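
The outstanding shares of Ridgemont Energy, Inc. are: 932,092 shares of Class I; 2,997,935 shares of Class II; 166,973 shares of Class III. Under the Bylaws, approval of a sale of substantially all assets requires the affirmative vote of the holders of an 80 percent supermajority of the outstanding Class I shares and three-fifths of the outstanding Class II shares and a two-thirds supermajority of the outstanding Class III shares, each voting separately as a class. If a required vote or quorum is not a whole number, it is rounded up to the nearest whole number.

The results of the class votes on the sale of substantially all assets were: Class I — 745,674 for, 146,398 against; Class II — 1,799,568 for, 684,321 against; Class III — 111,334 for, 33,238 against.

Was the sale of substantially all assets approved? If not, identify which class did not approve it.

Class I: 4/5 of 932092 = 745673.60, rounded up to 745674; 745,674 required, 745,674 in favor — approved.
Class II: 3/5 of 2997935 = 1798761; 1,798,761 required, 1,799,568 in favor — approved.
Class III: 2/3 of 166973 = 111315.33, rounded up to 111316; 111,316 required, 111,334 in favor — approved.

Approved — every class gave the required vote.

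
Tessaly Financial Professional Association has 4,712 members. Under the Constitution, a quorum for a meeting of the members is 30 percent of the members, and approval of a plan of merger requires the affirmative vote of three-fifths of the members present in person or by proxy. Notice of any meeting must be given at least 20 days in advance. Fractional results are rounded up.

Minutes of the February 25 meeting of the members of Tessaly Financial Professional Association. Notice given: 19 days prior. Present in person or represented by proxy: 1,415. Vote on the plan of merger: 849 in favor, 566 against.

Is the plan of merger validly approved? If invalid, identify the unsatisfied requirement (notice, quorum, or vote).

Invalid — notice requirement not satisfied.

Notice: 19 days given; 20 required. Not satisfied.
Quorum: 30% of 4,712 = 1,413.60, rounded up to 1,414; 1,415 present. Satisfied.
Vote: requires three-fifths of those present (1,415); 3/5 of 1415 = 849, so 849 needed; 849 in favor. Satisfied.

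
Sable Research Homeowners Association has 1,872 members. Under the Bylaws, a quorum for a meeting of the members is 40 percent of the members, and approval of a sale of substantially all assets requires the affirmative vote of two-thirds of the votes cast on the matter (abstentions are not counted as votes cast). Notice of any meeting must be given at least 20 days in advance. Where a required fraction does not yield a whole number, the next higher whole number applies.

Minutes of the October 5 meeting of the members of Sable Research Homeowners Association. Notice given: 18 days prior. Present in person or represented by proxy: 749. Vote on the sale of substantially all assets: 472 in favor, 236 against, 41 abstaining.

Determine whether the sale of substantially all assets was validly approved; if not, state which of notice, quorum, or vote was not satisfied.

Notice: 18 days given; 20 required. Not satisfied.
Quorum: 40% of 1,872 = 748.80, rounded up to 749; 749 present. Satisfied.
Vote: requires two-thirds of the votes cast (749 − 41 abstaining = 708); 2/3 of 708 = 472, so 472 needed; 472 in favor. Satisfied.

Invalid — notice requirement not satisfied.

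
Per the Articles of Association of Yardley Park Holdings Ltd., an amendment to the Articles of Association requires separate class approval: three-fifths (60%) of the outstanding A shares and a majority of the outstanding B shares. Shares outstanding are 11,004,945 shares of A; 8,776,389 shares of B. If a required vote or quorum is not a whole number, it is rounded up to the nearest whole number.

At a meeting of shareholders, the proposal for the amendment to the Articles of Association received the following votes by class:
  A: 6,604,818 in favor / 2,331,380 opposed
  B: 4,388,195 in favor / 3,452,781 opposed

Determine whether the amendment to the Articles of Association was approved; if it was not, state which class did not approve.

A: 3/5 of 11004945 = 6602967; 6,602,967 required, 6,604,818 in favor — approved.
B: a majority of 8776389 is 4388195; 4,388,195 required, 4,388,195 in favor — approved.

Approved — every class gave the required vote.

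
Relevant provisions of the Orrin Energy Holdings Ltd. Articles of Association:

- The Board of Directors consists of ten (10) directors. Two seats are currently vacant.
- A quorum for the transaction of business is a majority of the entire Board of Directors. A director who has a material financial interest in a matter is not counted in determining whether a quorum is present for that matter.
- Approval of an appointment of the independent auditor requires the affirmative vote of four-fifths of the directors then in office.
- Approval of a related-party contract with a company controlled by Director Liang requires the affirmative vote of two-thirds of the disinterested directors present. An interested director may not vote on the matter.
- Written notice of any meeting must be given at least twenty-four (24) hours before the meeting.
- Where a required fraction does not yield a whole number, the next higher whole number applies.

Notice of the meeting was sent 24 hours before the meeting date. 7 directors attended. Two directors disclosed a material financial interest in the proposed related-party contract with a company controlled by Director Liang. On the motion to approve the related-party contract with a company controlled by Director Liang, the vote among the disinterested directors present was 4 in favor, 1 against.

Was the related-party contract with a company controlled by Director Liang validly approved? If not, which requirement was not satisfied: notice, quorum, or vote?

Invalid — quorum requirement not satisfied.

Notice: 24 hours given; 24 required (24 ≥ 24). Satisfied.
Quorum: 7 present, but the 2 interested directors do not count, leaving 5. Quorum is 6. Not satisfied.
Vote: the related-party contract with a company controlled by Director Liang requires two-thirds of the disinterested directors present (7 − 2 = 5). 2/3 of 5 = 3.33, rounded up to 4, so 4 affirmative votes are needed; 4 voted in favor. Satisfied. (Moot — without a quorum no business can be validly transacted.)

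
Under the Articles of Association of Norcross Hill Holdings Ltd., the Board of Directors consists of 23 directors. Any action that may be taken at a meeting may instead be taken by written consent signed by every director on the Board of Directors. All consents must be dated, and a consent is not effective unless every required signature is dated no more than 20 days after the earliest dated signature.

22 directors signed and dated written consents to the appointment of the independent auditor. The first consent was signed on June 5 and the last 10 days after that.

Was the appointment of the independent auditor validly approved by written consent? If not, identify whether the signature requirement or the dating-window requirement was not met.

Not effective — insufficient signatures.

Signatures required: every one of 23 — unanimous means all 23, so 23 needed; 22 signed. Insufficient.
Dating window: the latest signature is 10 days after the earliest; the limit is 20 days. Within the window.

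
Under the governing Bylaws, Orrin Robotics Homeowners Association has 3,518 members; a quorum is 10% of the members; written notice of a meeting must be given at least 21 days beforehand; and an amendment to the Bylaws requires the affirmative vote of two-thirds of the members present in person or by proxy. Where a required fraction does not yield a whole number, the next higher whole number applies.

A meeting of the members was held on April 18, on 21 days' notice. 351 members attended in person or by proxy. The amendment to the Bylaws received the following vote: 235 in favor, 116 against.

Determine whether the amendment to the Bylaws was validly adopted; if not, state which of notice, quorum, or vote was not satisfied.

Notice: 21 days given; 21 required. Satisfied.
Quorum: 10% of 3,518 = 351.80, rounded up to 352; 351 present. Not satisfied.
Vote: requires two-thirds of those present (351); 2/3 of 351 = 234, so 234 needed; 235 in favor. Satisfied.

Invalid — quorum requirement not satisfied.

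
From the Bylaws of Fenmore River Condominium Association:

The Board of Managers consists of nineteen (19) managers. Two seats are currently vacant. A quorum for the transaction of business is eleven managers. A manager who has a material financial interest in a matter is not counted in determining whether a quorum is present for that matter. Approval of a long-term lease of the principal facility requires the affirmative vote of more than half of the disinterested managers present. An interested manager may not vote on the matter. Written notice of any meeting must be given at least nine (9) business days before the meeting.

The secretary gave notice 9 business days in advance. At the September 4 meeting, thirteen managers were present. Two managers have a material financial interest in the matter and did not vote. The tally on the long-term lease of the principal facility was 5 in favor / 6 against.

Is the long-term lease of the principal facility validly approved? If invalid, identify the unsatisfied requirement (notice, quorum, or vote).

Invalid — vote requirement not satisfied.

Notice: 9 business days given; 9 required (9 ≥ 9). Satisfied.
Quorum: 13 present, but the 2 interested managers do not count, leaving 11. Quorum is 11. Satisfied.
Vote: the long-term lease of the principal facility requires a majority of the disinterested managers present (13 − 2 = 11). A majority of 11 is 6, so 6 affirmative votes are needed; 5 voted in favor. Not satisfied.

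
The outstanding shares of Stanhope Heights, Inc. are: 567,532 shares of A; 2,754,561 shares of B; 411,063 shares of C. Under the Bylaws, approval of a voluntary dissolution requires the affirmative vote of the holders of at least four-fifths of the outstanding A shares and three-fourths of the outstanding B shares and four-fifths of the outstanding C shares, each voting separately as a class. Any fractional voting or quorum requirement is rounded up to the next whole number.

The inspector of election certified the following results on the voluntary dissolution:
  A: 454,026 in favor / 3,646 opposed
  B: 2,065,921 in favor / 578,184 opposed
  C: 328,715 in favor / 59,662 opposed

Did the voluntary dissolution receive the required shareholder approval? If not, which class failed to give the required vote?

Not approved — the C shares did not give the required vote.

A: 4/5 of 567532 = 454025.60, rounded up to 454026; 454,026 required, 454,026 in favor — approved.
B: 3/4 of 2754561 = 2065920.75, rounded up to 2065921; 2,065,921 required, 2,065,921 in favor — approved.
C: 4/5 of 411063 = 328850.40, rounded up to 328851; 328,851 required, 328,715 in favor — not approved.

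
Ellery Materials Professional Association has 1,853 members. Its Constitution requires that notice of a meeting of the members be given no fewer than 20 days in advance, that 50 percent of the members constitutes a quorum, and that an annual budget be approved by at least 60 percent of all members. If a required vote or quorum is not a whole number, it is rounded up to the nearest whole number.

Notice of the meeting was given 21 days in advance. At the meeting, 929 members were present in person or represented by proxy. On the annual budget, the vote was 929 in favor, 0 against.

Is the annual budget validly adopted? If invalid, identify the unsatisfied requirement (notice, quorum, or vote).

Notice: 21 days given; 20 required. Satisfied.
Quorum: 50% of 1,853 = 926.50, rounded up to 927; 929 present. Satisfied.
Vote: requires three-fifths of all members (1,853); 3/5 of 1853 = 1111.80, rounded up to 1112, so 1,112 needed; 929 in favor. Not satisfied.

Invalid — vote requirement not satisfied.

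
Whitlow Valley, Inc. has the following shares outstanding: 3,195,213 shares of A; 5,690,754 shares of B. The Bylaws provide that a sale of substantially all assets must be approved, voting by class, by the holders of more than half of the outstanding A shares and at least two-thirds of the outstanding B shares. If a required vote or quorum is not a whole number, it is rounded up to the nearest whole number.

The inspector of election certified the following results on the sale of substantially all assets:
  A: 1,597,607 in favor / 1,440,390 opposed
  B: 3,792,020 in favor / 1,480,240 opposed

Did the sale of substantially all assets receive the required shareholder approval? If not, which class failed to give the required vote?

Not approved — the B shares did not give the required vote.

A: a majority of 3195213 is 1597607; 1,597,607 required, 1,597,607 in favor — approved.
B: 2/3 of 5690754 = 3793836; 3,793,836 required, 3,792,020 in favor — not approved.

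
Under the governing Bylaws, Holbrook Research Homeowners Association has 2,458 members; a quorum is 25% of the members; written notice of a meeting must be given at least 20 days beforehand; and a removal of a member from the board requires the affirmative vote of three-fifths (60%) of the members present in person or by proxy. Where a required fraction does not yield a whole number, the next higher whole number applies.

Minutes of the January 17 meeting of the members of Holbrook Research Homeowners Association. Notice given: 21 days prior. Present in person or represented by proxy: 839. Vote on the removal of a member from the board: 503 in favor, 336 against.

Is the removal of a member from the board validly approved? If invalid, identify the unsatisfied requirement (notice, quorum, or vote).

Notice: 21 days given; 20 required. Satisfied.
Quorum: 25% of 2,458 = 614.50, rounded up to 615; 839 present. Satisfied.
Vote: requires three-fifths of those present (839); 3/5 of 839 = 503.40, rounded up to 504, so 504 needed; 503 in favor. Not satisfied.

Invalid — vote requirement not satisfied.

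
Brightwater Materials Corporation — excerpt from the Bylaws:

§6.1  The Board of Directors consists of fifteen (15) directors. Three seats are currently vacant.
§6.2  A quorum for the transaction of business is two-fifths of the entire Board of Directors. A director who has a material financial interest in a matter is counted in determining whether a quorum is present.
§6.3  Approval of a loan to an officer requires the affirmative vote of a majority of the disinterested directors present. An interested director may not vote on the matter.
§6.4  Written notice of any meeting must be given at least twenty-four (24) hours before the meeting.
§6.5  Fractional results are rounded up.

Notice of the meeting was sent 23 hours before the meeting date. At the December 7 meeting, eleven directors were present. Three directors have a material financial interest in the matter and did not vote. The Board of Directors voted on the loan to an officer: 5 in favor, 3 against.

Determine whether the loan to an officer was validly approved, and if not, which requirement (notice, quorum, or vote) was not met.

Notice: 23 hours given; 24 required (23 < 24). Not satisfied.
Quorum: 11 present (interested directors count toward quorum); quorum is 6. Satisfied.
Vote: the loan to an officer requires a majority of the disinterested directors present (11 − 3 = 8). A majority of 8 is 5, so 5 affirmative votes are needed; 5 voted in favor. Satisfied.

Invalid — notice requirement not satisfied.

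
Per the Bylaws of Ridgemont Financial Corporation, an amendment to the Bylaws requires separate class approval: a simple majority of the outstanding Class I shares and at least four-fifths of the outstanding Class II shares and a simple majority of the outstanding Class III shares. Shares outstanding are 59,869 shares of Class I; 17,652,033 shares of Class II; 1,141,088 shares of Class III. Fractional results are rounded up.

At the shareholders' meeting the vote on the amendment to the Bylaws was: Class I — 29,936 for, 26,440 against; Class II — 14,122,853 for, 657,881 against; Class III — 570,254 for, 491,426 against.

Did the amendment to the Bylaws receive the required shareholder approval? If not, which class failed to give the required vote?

Class I: a majority of 59869 is 29935; 29,935 required, 29,936 in favor — approved.
Class II: 4/5 of 17652033 = 14121626.40, rounded up to 14121627; 14,121,627 required, 14,122,853 in favor — approved.
Class III: a majority of 1141088 is 570545; 570,545 required, 570,254 in favor — not approved.

Not approved — the Class III shares did not give the required vote.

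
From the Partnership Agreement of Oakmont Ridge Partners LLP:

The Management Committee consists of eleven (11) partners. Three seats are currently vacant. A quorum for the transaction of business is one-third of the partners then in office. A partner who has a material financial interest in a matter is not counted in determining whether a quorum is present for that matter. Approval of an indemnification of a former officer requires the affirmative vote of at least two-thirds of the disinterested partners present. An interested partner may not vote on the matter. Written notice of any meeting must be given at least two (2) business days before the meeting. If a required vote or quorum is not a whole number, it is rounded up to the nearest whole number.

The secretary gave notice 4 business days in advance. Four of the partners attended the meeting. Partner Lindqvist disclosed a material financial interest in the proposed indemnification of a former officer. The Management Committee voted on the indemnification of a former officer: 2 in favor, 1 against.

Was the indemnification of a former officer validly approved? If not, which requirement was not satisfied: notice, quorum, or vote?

Valid — all requirements satisfied.

Notice: 4 business days given; 2 required (4 ≥ 2). Satisfied.
Quorum: 4 present, but the 1 interested partner does not count, leaving 3. Quorum is 3. Satisfied.
Vote: the indemnification of a former officer requires two-thirds of the disinterested partners present (4 − 1 = 3). 2/3 of 3 = 2, so 2 affirmative votes are needed; 2 voted in favor. Satisfied.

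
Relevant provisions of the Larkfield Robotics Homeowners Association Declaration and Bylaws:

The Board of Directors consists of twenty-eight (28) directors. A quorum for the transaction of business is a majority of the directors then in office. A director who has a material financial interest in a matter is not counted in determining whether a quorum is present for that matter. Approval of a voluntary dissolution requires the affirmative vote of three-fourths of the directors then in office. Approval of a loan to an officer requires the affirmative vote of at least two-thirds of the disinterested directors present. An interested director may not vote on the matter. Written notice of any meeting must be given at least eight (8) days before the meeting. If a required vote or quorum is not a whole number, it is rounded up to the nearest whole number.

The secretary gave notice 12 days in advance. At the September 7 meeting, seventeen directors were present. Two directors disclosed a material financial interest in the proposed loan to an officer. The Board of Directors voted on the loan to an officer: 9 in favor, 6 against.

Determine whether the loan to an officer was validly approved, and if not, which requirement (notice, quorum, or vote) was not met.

Invalid — vote requirement not satisfied.

Notice: 12 days given; 8 required (12 ≥ 8). Satisfied.
Quorum: 17 present, but the 2 interested directors do not count, leaving 15. Quorum is 15. Satisfied.
Vote: the loan to an officer requires two-thirds of the disinterested directors present (17 − 2 = 15). 2/3 of 15 = 10, so 10 affirmative votes are needed; 9 voted in favor. Not satisfied.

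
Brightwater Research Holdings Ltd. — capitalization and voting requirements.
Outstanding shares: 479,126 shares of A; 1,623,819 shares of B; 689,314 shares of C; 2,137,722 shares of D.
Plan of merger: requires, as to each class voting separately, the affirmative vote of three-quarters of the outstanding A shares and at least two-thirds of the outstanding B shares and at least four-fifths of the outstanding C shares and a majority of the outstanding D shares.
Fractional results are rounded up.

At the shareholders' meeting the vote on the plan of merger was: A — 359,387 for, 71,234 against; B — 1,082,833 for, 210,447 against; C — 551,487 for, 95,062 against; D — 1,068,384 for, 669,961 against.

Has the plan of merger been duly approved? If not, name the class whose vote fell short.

A: 3/4 of 479126 = 359344.50, rounded up to 359345; 359,345 required, 359,387 in favor — approved.
B: 2/3 of 1623819 = 1082546; 1,082,546 required, 1,082,833 in favor — approved.
C: 4/5 of 689314 = 551451.20, rounded up to 551452; 551,452 required, 551,487 in favor — approved.
D: a majority of 2137722 is 1068862; 1,068,862 required, 1,068,384 in favor — not approved.

Not approved — the D shares did not give the required vote.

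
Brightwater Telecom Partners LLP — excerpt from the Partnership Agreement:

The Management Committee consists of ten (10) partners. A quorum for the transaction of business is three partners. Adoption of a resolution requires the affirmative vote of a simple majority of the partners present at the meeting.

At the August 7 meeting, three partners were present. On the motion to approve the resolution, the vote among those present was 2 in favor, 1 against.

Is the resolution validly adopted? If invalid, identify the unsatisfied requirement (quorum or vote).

Quorum: 3 present; quorum is 3. Satisfied.
Vote: the resolution requires a majority of the partners present (3). A majority of 3 is 2, so 2 affirmative votes are needed; 2 voted in favor. Satisfied.

Valid — all requirements satisfied.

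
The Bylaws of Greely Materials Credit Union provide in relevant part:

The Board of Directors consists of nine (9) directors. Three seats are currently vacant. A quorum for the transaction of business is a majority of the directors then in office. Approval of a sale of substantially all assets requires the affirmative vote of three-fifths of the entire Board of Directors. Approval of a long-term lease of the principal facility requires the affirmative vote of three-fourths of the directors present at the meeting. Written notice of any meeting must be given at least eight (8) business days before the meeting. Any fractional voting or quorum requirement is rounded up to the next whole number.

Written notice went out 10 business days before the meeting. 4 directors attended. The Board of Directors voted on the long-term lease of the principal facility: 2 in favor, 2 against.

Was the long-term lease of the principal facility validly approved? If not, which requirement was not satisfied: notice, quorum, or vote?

Notice: 10 business days given; 8 required (10 ≥ 8). Satisfied.
Quorum: 4 present; quorum is 4. Satisfied.
Vote: the long-term lease of the principal facility requires three-fourths of the directors present (4). 3/4 of 4 = 3, so 3 affirmative votes are needed; 2 voted in favor. Not satisfied.

Invalid — vote requirement not satisfied.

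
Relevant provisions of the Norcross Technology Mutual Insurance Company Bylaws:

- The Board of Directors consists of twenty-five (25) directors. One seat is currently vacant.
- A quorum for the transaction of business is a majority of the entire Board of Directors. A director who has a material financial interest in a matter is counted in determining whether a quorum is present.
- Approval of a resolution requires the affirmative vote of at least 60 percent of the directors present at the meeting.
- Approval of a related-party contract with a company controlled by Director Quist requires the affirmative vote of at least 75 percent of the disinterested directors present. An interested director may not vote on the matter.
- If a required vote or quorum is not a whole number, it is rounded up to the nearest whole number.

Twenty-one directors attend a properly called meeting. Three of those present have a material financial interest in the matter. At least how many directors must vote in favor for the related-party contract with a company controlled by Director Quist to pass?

The related-party contract with a company controlled by Director Quist requires three-fourths of the disinterested directors present (21 − 3 = 18).
3/4 of 18 = 13.50, rounded up to 14.

14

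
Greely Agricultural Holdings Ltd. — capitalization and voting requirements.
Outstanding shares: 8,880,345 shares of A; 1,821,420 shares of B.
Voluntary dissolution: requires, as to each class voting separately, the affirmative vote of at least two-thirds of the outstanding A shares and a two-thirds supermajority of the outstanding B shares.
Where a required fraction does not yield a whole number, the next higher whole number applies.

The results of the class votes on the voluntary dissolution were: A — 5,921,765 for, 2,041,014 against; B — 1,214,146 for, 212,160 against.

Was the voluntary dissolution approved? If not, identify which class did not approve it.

A: 2/3 of 8880345 = 5920230; 5,920,230 required, 5,921,765 in favor — approved.
B: 2/3 of 1821420 = 1214280; 1,214,280 required, 1,214,146 in favor — not approved.

Not approved — the B shares did not give the required vote.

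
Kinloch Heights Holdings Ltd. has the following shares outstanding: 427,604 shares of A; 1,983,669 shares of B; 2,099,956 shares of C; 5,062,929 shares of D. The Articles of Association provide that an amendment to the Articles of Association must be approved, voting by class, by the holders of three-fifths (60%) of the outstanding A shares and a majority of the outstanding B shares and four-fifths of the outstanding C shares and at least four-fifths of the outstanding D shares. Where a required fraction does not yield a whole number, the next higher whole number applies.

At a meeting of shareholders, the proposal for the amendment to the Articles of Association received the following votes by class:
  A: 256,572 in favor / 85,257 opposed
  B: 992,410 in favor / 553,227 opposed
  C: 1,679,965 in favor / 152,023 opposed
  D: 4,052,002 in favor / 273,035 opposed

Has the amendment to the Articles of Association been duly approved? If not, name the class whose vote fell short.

Approved — every class gave the required vote.

A: 3/5 of 427604 = 256562.40, rounded up to 256563; 256,563 required, 256,572 in favor — approved.
B: a majority of 1983669 is 991835; 991,835 required, 992,410 in favor — approved.
C: 4/5 of 2099956 = 1679964.80, rounded up to 1679965; 1,679,965 required, 1,679,965 in favor — approved.
D: 4/5 of 5062929 = 4050343.20, rounded up to 4050344; 4,050,344 required, 4,052,002 in favor — approved.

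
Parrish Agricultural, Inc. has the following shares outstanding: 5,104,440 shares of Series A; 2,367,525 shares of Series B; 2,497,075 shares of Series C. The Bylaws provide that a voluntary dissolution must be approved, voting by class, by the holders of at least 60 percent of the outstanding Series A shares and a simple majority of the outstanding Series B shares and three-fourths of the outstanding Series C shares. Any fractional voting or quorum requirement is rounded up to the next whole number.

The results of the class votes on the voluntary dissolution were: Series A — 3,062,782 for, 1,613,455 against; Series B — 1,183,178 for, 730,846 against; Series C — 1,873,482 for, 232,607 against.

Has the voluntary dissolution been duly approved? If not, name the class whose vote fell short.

Not approved — the Series B shares did not give the required vote.

Series A: 3/5 of 5104440 = 3062664; 3,062,664 required, 3,062,782 in favor — approved.
Series B: a majority of 2367525 is 1183763; 1,183,763 required, 1,183,178 in favor — not approved.
Series C: 3/4 of 2497075 = 1872806.25, rounded up to 1872807; 1,872,807 required, 1,873,482 in favor — approved.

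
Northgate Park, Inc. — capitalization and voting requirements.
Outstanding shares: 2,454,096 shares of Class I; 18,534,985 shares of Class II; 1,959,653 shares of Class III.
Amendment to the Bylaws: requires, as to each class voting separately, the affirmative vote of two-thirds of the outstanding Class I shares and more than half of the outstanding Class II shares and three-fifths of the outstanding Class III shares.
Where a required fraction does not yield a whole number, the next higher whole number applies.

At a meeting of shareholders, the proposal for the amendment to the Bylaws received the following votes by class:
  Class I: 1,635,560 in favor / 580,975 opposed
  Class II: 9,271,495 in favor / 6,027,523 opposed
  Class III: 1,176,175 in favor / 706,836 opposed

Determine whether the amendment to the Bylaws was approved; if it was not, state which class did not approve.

Class I: 2/3 of 2454096 = 1636064; 1,636,064 required, 1,635,560 in favor — not approved.
Class II: a majority of 18534985 is 9267493; 9,267,493 required, 9,271,495 in favor — approved.
Class III: 3/5 of 1959653 = 1175791.80, rounded up to 1175792; 1,175,792 required, 1,176,175 in favor — approved.

Not approved — the Class I shares did not give the required vote.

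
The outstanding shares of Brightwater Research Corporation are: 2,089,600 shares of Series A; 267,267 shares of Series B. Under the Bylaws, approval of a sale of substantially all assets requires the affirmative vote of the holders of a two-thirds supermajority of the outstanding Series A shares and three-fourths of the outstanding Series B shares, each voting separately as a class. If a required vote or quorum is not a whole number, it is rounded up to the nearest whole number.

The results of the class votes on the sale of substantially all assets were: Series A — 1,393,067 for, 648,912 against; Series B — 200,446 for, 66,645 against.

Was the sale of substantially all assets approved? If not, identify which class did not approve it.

Series A: 2/3 of 2089600 = 1393066.67, rounded up to 1393067; 1,393,067 required, 1,393,067 in favor — approved.
Series B: 3/4 of 267267 = 200450.25, rounded up to 200451; 200,451 required, 200,446 in favor — not approved.

Not approved — the Series B shares did not give the required vote.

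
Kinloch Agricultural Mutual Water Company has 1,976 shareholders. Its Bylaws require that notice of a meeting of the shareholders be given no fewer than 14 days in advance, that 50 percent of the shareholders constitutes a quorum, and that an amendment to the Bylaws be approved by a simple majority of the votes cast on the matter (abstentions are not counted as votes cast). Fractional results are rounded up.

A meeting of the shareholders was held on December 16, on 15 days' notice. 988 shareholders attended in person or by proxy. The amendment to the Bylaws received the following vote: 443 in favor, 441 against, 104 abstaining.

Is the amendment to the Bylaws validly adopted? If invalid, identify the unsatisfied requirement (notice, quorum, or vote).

Valid — all requirements satisfied.

Notice: 15 days given; 14 required. Satisfied.
Quorum: 50% of 1,976 = 988; 988 present. Satisfied.
Vote: requires a majority of the votes cast (988 − 104 abstaining = 884); a majority of 884 is 443, so 443 needed; 443 in favor. Satisfied.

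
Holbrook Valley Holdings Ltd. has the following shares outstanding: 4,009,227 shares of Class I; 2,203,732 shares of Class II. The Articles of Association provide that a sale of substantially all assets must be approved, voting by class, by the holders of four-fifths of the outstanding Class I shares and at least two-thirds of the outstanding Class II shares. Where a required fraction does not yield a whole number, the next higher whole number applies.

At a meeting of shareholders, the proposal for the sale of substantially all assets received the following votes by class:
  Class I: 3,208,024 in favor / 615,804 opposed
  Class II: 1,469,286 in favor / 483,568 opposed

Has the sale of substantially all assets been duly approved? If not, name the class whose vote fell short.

Class I: 4/5 of 4009227 = 3207381.60, rounded up to 3207382; 3,207,382 required, 3,208,024 in favor — approved.
Class II: 2/3 of 2203732 = 1469154.67, rounded up to 1469155; 1,469,155 required, 1,469,286 in favor — approved.

Approved — every class gave the required vote.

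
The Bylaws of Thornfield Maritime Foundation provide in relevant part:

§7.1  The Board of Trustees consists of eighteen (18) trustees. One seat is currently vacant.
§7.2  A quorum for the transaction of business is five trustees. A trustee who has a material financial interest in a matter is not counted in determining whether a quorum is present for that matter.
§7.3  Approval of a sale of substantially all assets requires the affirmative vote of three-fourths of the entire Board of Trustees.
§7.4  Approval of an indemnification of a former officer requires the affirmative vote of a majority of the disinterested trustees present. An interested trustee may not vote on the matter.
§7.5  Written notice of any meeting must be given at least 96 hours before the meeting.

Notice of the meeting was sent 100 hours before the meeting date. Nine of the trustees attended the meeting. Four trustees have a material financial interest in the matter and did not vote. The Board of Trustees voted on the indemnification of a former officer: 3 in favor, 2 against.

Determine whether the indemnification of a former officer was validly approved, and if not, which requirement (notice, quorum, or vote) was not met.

Valid — all requirements satisfied.

Notice: 100 hours given; 96 required (100 ≥ 96). Satisfied.
Quorum: 9 present, but the 4 interested trustees do not count, leaving 5. Quorum is 5. Satisfied.
Vote: the indemnification of a former officer requires a majority of the disinterested trustees present (9 − 4 = 5). A majority of 5 is 3, so 3 affirmative votes are needed; 3 voted in favor. Satisfied.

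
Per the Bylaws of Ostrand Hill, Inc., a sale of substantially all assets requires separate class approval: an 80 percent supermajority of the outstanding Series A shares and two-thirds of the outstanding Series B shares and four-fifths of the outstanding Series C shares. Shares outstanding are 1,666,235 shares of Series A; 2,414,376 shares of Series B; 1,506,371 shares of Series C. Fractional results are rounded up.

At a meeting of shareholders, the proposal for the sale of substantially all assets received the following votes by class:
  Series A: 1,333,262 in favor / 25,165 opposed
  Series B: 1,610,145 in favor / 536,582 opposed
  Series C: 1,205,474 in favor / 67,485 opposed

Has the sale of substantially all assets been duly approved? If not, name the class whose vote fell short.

Series A: 4/5 of 1666235 = 1332988; 1,332,988 required, 1,333,262 in favor — approved.
Series B: 2/3 of 2414376 = 1609584; 1,609,584 required, 1,610,145 in favor — approved.
Series C: 4/5 of 1506371 = 1205096.80, rounded up to 1205097; 1,205,097 required, 1,205,474 in favor — approved.

Approved — every class gave the required vote.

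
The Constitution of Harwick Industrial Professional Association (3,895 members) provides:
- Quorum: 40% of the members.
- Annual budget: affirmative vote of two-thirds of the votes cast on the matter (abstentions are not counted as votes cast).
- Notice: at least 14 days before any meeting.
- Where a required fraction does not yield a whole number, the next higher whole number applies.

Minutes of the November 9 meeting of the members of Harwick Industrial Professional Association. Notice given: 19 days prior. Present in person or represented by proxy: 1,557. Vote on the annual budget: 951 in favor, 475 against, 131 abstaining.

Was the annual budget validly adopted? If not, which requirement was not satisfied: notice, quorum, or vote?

Invalid — quorum requirement not satisfied.

Notice: 19 days given; 14 required. Satisfied.
Quorum: 40% of 3,895 = 1,558; 1,557 present. Not satisfied.
Vote: requires two-thirds of the votes cast (1,557 − 131 abstaining = 1,426); 2/3 of 1426 = 950.67, rounded up to 951, so 951 needed; 951 in favor. Satisfied.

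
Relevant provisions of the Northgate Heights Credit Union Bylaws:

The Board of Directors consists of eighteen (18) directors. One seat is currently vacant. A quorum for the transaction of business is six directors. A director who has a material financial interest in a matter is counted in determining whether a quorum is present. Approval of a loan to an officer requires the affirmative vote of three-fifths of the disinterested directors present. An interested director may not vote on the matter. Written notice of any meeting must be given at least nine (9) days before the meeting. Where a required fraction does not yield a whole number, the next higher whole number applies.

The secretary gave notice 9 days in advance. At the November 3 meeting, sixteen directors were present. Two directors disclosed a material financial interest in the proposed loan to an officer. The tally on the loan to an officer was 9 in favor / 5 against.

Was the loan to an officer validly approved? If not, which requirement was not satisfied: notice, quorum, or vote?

Valid — all requirements satisfied.

Notice: 9 days given; 9 required (9 ≥ 9). Satisfied.
Quorum: 16 present (interested directors count toward quorum); quorum is 6. Satisfied.
Vote: the loan to an officer requires three-fifths of the disinterested directors present (16 − 2 = 14). 3/5 of 14 = 8.40, rounded up to 9, so 9 affirmative votes are needed; 9 voted in favor. Satisfied.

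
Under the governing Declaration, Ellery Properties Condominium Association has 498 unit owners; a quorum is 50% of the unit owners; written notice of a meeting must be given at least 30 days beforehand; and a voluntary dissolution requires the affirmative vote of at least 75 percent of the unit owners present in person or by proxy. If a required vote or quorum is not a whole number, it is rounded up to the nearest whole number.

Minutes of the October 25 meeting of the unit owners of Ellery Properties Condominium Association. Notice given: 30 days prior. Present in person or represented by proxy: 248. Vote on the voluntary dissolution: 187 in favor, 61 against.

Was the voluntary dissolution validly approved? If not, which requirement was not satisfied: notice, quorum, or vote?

Invalid — quorum requirement not satisfied.

Notice: 30 days given; 30 required. Satisfied.
Quorum: 50% of 498 = 249; 248 present. Not satisfied.
Vote: requires three-fourths of those present (248); 3/4 of 248 = 186, so 186 needed; 187 in favor. Satisfied.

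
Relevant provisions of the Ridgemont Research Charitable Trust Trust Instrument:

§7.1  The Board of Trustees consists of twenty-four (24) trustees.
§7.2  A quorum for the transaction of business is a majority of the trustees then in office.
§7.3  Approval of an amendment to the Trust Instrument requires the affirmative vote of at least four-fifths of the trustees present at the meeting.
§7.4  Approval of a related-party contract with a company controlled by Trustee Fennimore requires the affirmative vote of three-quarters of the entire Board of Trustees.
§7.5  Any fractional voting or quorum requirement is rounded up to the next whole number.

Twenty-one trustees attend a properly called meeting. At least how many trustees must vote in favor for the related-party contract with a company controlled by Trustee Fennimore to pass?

The related-party contract with a company controlled by Trustee Fennimore requires three-fourths of the entire Board of Trustees (24).
3/4 of 24 = 18.

18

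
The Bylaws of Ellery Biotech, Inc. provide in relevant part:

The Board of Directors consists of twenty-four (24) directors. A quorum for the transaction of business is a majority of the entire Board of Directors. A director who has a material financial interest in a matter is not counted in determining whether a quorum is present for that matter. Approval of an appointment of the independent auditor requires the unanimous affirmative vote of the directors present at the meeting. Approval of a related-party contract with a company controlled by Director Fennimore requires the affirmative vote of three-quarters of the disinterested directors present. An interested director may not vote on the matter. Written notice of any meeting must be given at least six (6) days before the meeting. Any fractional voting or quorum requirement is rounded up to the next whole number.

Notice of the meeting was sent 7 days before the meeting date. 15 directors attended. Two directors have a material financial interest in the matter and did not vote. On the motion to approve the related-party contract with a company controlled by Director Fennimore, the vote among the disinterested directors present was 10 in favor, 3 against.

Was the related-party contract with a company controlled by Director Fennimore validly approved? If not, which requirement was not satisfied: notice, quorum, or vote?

Notice: 7 days given; 6 required (7 ≥ 6). Satisfied.
Quorum: 15 present, but the 2 interested directors do not count, leaving 13. Quorum is 13. Satisfied.
Vote: the related-party contract with a company controlled by Director Fennimore requires three-fourths of the disinterested directors present (15 − 2 = 13). 3/4 of 13 = 9.75, rounded up to 10, so 10 affirmative votes are needed; 10 voted in favor. Satisfied.

Valid — all requirements satisfied.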